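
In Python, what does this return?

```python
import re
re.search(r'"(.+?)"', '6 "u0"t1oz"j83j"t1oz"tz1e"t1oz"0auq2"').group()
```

'"u0"'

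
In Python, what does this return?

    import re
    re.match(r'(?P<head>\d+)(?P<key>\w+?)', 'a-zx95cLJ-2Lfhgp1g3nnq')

None

This matches one or more of a digit (captured as 'head'); then one or more of a word character (lazy) (captured as 'key').
`match` is anchored at position 0; if the pattern doesn't fit there, it returns None.
Here the string doesn't start with a match, so the call returns None.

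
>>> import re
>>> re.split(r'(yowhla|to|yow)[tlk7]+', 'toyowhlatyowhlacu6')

Matches to split on: at [2:9] → 'yowhlat'.
The group in the pattern means `split` returns the separators' captures alongside the pieces.

['to', 'yowhla', 'yowhlacu6']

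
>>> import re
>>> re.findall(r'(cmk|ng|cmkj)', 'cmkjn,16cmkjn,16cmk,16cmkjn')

Alternation tries branches left to right and keeps the first one that lets the overall match succeed at that position.
Scanning left to right: at [0:3] match 'cmk', group 1 = 'cmk'; at [8:11] match 'cmk', group 1 = 'cmk'; at [16:19] match 'cmk', group 1 = 'cmk'; at [22:25] match 'cmk', group 1 = 'cmk'.
`findall` collects group 1 from each match (4 total).

['cmk', 'cmk', 'cmk', 'cmk']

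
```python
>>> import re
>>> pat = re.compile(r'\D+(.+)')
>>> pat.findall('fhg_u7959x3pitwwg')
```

The pattern matches one or more of a non-digit; then one or more of any character (captured).
Scanning left to right: at [0:17] match 'fhg_u7959x3pitwwg', group 1 = '7959x3pitwwg'.
Because there's exactly one group, `findall` drops the full match and keeps group 1 from the one hit.

['7959x3pitwwg']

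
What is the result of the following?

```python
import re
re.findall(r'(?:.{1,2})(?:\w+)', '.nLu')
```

['.nLu']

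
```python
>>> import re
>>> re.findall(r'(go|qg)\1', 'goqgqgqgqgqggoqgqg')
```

['qg', 'qg', 'qg']

`\1` has to match the exact text group 1 already captured.
Walking the string: at [2:6] match 'qgqg', group 1 = 'qg'; at [6:10] match 'qgqg', group 1 = 'qg'; at [14:18] match 'qgqg', group 1 = 'qg'.
With a single group, `findall` returns only what that group captured — 3 items.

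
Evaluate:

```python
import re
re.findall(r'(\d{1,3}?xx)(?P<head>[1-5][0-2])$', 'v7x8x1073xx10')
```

With 2 capturing groups, `findall` returns a 2-tuple per match.

[('073xx', '10')]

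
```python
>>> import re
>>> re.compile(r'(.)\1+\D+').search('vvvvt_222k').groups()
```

('v',)

After group 1 captures some text, `\1` only succeeds where that same text appears again.
Unlike `match`, `search` isn't anchored — it looks for the pattern anywhere in the string.
The match spans [0:6] → 'vvvvt_'.
Captured: group 1 = 'v'.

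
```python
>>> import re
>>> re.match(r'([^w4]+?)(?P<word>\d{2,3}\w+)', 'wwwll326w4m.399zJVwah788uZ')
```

None

`match` is anchored at position 0; if the pattern doesn't fit there, it returns None.
Here the pattern fails at index 0, so the call returns None.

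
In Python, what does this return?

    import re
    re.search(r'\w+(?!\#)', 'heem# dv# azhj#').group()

'hee'

The negative lookahead/lookbehind blocks any match where the forbidden context is present.
`re.search` scans for the first position where the pattern succeeds.
The match spans [0:3] → 'hee'.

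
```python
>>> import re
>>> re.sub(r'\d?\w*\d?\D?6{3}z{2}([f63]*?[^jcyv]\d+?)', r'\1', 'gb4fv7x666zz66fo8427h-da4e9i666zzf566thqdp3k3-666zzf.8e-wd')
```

'66fo8427h-f.8e-wd'

The pattern matches optionally a digit, then zero or more of a word character, then optionally a digit; then optionally a non-digit, then exactly 3 of the literal '6', then exactly 2 of the literal 'z'; then zero or more of one of [f63] (lazy), then any character except [jcyv], then one or more of a digit (lazy) (captured).
Matches: at [0:14] → 'gb4fv7x666zz66'; at [22:54] → 'da4e9i666zzf566thqdp3k3-666zzf.8'.
Each match is replaced using the text its own group 1 captured.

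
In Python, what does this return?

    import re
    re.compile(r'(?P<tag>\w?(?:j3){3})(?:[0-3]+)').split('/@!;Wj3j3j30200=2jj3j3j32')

`re.split` interleaves the captured-group text with the surrounding fragments.

['/@!;', 'Wj3j3j3', '=2', 'jj3j3j3', '']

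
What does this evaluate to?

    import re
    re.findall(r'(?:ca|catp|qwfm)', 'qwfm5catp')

['qwfm', 'ca']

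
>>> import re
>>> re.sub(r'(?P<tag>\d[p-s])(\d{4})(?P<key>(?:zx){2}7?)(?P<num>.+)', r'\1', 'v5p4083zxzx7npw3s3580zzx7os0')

`\1` in the replacement pulls in group 1's text for each match.

'v5p'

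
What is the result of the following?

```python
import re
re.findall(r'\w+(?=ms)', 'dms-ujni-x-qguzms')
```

['d', 'qguz']

The `(?=…)`/`(?<=…)` assertion just peeks at neighbouring text; it doesn't advance the match position.
`findall` yields the raw match text (2 of them) because the pattern has no groups.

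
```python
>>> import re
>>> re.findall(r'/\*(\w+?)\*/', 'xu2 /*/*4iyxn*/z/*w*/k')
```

['4iyxn', 'w']

Matches: at [6:15] match '/*4iyxn*/', group 1 = '4iyxn'; at [16:21] match '/*w*/', group 1 = 'w'.
With a single group, `findall` returns only what that group captured — 2 items.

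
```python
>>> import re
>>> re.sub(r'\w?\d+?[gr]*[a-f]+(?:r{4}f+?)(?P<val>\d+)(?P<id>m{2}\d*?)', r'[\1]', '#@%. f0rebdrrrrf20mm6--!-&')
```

`\1` in the replacement pulls in group 1's text for each match.

'#@%. [20]6--!-&'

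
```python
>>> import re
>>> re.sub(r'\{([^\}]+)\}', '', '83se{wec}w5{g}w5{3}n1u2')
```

'83sew5w5n1u2'

Matches: at [4:9] → '{wec}'; at [11:14] → '{g}'; at [16:19] → '{3}'.
Every occurrence is swapped for ''.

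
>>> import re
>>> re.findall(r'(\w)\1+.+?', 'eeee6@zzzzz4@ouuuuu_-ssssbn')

['e', 'z', 'u', 's']

`\1` is not a pattern — it's the concrete string captured by group 1, re-applied verbatim.
`findall` collects group 1 from each match (4 total).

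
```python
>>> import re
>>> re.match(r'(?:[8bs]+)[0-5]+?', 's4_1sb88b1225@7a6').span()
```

The pattern matches one or more of one of [8bs] (non-capturing group); then one or more of a character in [0-5] (lazy).
`match` is anchored at position 0; if the pattern doesn't fit there, it returns None.
The match spans [0:2] → 's4'.

(0, 2)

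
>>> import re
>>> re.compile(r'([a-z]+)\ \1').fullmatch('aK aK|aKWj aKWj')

None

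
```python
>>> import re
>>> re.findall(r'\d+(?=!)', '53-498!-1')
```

The positive lookaround only admits positions where the adjacent text matches; those characters stay outside the span.
Walking the string: at [3:6] → '498'.
No capturing groups, so `findall` returns the 1 full match string.

['498']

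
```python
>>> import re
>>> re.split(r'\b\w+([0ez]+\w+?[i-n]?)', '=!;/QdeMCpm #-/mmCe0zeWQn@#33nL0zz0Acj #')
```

['=!;/', 'eM', 'Cpm #-/', 'eW', 'Qn@#', '0A', 'cj #']

A non-greedy quantifier consumes as few characters as it can — just enough that the remainder of the pattern still matches from where it stops; whatever follows it matches normally.
Because the pattern has a capturing group, `split` also inserts each captured text between the pieces.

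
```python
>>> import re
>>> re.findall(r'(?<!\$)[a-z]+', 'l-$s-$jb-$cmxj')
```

['l', 'b', 'mxj']

The negative lookaround is zero-width — it rules out positions where the adjacent text would match, without consuming anything.
With no groups in the pattern, `findall` gives back each whole match — 3 here.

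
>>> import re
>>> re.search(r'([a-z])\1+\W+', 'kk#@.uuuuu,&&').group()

'kk#@.'

The backreference `\1` re-matches whatever the first group consumed, character for character.
`re.search` tries every starting position until one works.
The match spans [0:5] → 'kk#@.'.
Captured: group 1 = 'k'.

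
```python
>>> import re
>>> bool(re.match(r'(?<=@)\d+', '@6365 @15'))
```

`match` is anchored at position 0; if the pattern doesn't fit there, it returns None.
Here the pattern fails at index 0, so the call returns None, and `bool(None)` is False.

False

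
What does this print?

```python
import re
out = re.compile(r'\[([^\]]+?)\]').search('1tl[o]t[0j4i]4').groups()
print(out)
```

The match spans [3:6] → '[o]'.
Captured: group 1 = 'o'.

('o',)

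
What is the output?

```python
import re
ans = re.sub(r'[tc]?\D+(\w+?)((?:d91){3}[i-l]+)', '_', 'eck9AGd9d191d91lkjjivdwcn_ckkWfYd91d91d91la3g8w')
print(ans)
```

The pattern matches optionally one of [tc], then one or more of a non-digit; then one or more of a word character (lazy) (captured); then the literal 'd91' repeated 3 times, then one or more of a character in [i-l] (captured).
Every occurrence is swapped for '_'.

_a3g8w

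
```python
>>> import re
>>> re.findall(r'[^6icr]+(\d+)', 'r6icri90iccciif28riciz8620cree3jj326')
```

Pattern: one or more of any character except [6icr]; then one or more of a digit (captured).
With a single group, `findall` returns only what that group captured — 4 items.

['0', '8', '620', '6']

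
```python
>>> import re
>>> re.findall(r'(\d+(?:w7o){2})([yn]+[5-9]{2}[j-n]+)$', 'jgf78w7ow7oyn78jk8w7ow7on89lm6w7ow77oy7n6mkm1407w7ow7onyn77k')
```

Pattern: one or more of a digit, then the literal 'w7o' repeated 2 times (captured); then one or more of one of [yn], then exactly 2 of a character in [5-9], then one or more of a character in [j-n] (captured); then anchored at the end.
Walking the string: at [44:60] match '1407w7ow7onyn77k', groups = ('1407w7ow7o', 'nyn77k').
`findall` packs the 2 group values into a tuple for every match.

[('1407w7ow7o', 'nyn77k')]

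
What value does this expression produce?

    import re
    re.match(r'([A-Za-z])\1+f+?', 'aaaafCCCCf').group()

'aaaaf'

The backreference `\1` re-matches whatever the first group consumed, character for character.
With `match`, the pattern is implicitly anchored at the beginning.
The match spans [0:5] → 'aaaaf'.
Captured: group 1 = 'a'.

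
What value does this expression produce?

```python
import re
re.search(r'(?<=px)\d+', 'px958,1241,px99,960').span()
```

The lookaround is zero-width — it requires the adjacent text to match without consuming it, so the asserted text isn't part of the match.
`search` walks the string left to right and returns the first match it finds.
The match spans [2:5] → '958'.

(2, 5)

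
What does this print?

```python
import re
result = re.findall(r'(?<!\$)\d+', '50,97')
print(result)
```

['50', '97']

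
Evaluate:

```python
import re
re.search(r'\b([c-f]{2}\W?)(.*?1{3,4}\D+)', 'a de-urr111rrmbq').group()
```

The match spans [2:16] → 'de-urr111rrmbq'.

'de-urr111rrmbq'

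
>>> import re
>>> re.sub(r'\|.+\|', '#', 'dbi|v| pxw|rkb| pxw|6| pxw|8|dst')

'dbi#dst'

Matches: at [3:29] → '|v| pxw|rkb| pxw|6| pxw|8|'.
`sub` substitutes '#' at each match site.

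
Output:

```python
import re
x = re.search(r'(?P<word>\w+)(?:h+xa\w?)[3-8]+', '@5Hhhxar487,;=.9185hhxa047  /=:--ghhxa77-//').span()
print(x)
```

The match spans [1:11] → '5Hhhxar487'.

(1, 11)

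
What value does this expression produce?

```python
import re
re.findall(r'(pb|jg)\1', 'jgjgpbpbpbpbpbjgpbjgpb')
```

`\1` is not a pattern — it's the concrete string captured by group 1, re-applied verbatim.
Matches: at [0:4] match 'jgjg', group 1 = 'jg'; at [4:8] match 'pbpb', group 1 = 'pb'; at [8:12] match 'pbpb', group 1 = 'pb'.
`findall` collects group 1 from each match (3 total).

['jg', 'pb', 'pb']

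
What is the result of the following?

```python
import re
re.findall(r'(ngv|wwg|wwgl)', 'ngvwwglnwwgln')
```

['ngv', 'wwg', 'wwg']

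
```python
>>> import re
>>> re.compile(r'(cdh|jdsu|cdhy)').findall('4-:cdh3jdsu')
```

Matches: at [3:6] match 'cdh', group 1 = 'cdh'; at [7:11] match 'jdsu', group 1 = 'jdsu'.
One capturing group, so `findall` returns just the captured substring from each match — 2 in all.

['cdh', 'jdsu']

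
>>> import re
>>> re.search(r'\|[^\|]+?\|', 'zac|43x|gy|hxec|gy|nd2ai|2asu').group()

'|43x|'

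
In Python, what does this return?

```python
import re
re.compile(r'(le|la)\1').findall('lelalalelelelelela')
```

After group 1 captures some text, `\1` only succeeds where that same text appears again.
Walking the string: at [2:6] match 'lala', group 1 = 'la'; at [6:10] match 'lele', group 1 = 'le'; at [10:14] match 'lele', group 1 = 'le'.
Because there's exactly one group, `findall` drops the full match and keeps group 1 from each hit.

['la', 'le', 'le']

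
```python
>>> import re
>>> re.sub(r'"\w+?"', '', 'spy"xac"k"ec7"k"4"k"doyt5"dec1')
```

Each match is replaced by ''.

'spykkkdec1'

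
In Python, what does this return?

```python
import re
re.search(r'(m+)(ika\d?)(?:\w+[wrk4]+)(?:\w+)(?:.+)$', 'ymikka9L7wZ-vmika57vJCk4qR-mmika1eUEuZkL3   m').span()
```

The match spans [13:45] → 'mika57vJCk4qR-mmika1eUEuZkL3   m'.

(13, 45)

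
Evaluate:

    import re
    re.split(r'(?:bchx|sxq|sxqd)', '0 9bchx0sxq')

['0 9', '0', '']

Matches to split on: at [3:7] → 'bchx'; at [8:11] → 'sxq'.
Splitting on the pattern gives 3 pieces.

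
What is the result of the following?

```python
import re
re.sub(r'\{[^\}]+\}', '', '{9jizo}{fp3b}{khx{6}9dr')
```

Matches: at [0:7] → '{9jizo}'; at [7:13] → '{fp3b}'; at [13:20] → '{khx{6}'.
Each match is replaced by ''.

'9dr'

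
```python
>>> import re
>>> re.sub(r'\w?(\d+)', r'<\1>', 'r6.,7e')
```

'<6>.,<7>e'

Pattern: optionally a word character; then one or more of a digit (captured).
`\1` in the replacement pulls in group 1's text for each match.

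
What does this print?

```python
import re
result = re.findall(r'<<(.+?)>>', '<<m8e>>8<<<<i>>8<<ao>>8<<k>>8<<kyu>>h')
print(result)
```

['m8e', '<<i', 'ao', 'k', 'kyu']

With the lazy modifier that quantifier settles for the fewest repetitions that let the rest of the pattern succeed (the atoms after it are unaffected and can still be greedy).
`findall` collects group 1 from each match (5 total).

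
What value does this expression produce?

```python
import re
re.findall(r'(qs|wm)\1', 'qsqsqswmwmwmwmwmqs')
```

['qs', 'wm', 'wm']

The backreference `\1` re-matches whatever the first group consumed, character for character.
Walking the string: at [0:4] match 'qsqs', group 1 = 'qs'; at [6:10] match 'wmwm', group 1 = 'wm'; at [10:14] match 'wmwm', group 1 = 'wm'.
With a single group, `findall` returns only what that group captured — 3 items.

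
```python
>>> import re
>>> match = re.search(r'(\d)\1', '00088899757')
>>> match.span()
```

A backreference is literal: `\1` must see the identical characters the first group matched.
`re.search` tries every starting position until one works.
The match spans [0:2] → '00'.
Captured: group 1 = '0'.

(0, 2)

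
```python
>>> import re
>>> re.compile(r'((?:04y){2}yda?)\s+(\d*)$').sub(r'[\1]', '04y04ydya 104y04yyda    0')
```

Pattern: the literal '04y' repeated 2 times, then the literal 'yd', then optionally a literal 'a' (captured); then one or more of whitespace; then zero or more of a digit (captured); then anchored at the end.
Matches: at [11:25] → '04y04yyda    0'.
The replacement refers to a captured group, so each match is rewritten using its own captured text.

'04y04ydya 1[04y04yyda]'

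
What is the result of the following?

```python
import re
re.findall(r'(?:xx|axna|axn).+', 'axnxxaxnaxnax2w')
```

['axnxxaxnaxnax2w']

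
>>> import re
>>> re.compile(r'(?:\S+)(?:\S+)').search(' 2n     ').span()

The pattern matches one or more of a non-whitespace character (non-capturing group); then one or more of a non-whitespace character (non-capturing group).
`re.search` tries every starting position until one works.
The match spans [1:3] → '2n'.

(1, 3)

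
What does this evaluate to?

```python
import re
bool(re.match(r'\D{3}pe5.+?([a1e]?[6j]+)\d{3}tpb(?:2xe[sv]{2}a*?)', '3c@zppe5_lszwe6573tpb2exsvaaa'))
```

False

This matches exactly 3 of a non-digit, then the literal 'pe5', then one or more of any character (lazy); then optionally one of [a1e], then one or more of one of [6j] (captured); then exactly 3 of a digit, then the literal 'tpb'; then the literal '2xe', then exactly 2 of one of [sv], then zero or more of a literal 'a' (lazy) (non-capturing group).
`match` is anchored at position 0; if the pattern doesn't fit there, it returns None.
Here the string doesn't start with a match, so the call returns None, and `bool(None)` is False.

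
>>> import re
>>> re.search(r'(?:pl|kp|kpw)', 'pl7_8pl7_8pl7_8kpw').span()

(0, 2)

`search` walks the string left to right and returns the first match it finds.
The match spans [0:2] → 'pl'.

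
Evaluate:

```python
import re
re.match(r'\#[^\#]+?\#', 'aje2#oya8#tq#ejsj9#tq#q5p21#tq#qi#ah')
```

None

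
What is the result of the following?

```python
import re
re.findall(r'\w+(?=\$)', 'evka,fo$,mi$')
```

['fo', 'mi']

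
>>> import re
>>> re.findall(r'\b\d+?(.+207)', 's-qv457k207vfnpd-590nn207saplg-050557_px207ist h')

With the lazy modifier that quantifier settles for the fewest repetitions that let the rest of the pattern succeed (the atoms after it are unaffected and can still be greedy).
With a single group, `findall` returns only what that group captured — 1 item.

['90nn207saplg-050557_px207']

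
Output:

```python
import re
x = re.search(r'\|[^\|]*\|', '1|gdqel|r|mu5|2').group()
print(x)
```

Unlike `match`, `search` isn't anchored — it looks for the pattern anywhere in the string.
The match spans [1:8] → '|gdqel|'.

|gdqel|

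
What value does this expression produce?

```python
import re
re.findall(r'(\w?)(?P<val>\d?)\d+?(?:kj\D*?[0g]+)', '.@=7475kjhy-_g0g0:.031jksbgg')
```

[('7', '4')]

The pattern matches optionally a word character (captured); then optionally a digit (captured as 'val'); then one or more of a digit (lazy); then the literal 'kj', then zero or more of a non-digit (lazy), then one or more of one of [0g] (non-capturing group).
`findall` packs the 2 group values into a tuple for every match.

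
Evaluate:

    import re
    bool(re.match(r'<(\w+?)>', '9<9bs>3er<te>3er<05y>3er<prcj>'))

`re.match` won't scan ahead — the pattern has to work from the very first character.
Here the string doesn't start with a match, so the call returns None, and `bool(None)` is False.

False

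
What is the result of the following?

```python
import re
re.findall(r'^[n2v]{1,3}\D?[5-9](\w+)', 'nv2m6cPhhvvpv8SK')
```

One capturing group, so `findall` returns just the captured substring from the one match — 1 in all.

['cPhhvvpv8SK']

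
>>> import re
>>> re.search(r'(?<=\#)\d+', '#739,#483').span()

The `(?=…)`/`(?<=…)` assertion just peeks at neighbouring text; it doesn't advance the match position.
`search` walks the string left to right and returns the first match it finds.
The match spans [1:4] → '739'.

(1, 4)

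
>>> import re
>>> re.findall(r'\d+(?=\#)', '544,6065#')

The positive lookaround only admits positions where the adjacent text matches; those characters stay outside the span.
No capturing groups, so `findall` returns the 1 full match string.

['6065']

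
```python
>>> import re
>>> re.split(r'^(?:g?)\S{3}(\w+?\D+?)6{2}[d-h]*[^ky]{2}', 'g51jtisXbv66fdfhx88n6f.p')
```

['', 'tisXbv', '8n6f.p']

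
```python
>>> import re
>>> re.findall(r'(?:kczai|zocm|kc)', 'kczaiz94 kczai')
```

Branches in `(...|...)` are attempted left-to-right; the first branch that allows the whole pattern to succeed is taken.
Scanning left to right: at [0:5] → 'kczai'; at [9:14] → 'kczai'.
With no groups in the pattern, `findall` gives back each whole match — 2 here.

['kczai', 'kczai']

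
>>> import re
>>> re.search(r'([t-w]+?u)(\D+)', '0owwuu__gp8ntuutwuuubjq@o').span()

(2, 10)

The pattern matches one or more of a character in [t-w] (lazy), then the literal 'u' (captured); then one or more of a non-digit (captured).
Unlike `match`, `search` isn't anchored — it looks for the pattern anywhere in the string.
The match spans [2:10] → 'wwuu__gp'.
Captured: group 1 = 'wwu', group 2 = 'u__gp'.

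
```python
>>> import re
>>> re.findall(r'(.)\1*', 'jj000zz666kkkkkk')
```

['j', '0', 'z', '6', 'k']

`\1` has to match the exact text group 1 already captured.
`findall` collects group 1 from each match (5 total).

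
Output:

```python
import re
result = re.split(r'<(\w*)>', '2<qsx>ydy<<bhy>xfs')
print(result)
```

['2', 'qsx', 'ydy<', 'bhy', 'xfs']

Matches to split on: at [1:6] → '<qsx>'; at [10:15] → '<bhy>'.
`re.split` interleaves the captured-group text with the surrounding fragments.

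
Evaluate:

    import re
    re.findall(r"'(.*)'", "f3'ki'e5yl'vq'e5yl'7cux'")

["ki'e5yl'vq'e5yl'7cux"]

Scanning left to right: at [2:24] match "'ki'e5yl'vq'e5yl'7cux'", group 1 = "ki'e5yl'vq'e5yl'7cux".
`findall` collects group 1 from the one match (1 total).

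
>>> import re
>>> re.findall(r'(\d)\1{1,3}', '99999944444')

['9', '9', '4']

The backreference `\1` re-matches whatever the first group consumed, character for character.
Because there's exactly one group, `findall` drops the full match and keeps group 1 from each hit.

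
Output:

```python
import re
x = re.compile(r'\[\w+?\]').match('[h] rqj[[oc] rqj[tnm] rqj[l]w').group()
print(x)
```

[h]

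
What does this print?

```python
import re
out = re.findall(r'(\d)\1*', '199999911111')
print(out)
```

The backreference `\1` re-matches whatever the first group consumed, character for character.
Matches: at [0:1] match '1', group 1 = '1'; at [1:7] match '999999', group 1 = '9'; at [7:12] match '11111', group 1 = '1'.
Because there's exactly one group, `findall` drops the full match and keeps group 1 from each hit.

['1', '9', '1']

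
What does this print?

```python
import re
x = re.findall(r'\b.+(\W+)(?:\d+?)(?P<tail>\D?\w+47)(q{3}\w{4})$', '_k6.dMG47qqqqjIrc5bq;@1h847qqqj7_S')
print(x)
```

This matches a word boundary (`\b`, zero-width); then one or more of any character; then one or more of a non-word character (captured); then one or more of a digit (lazy) (non-capturing group); then optionally a non-digit, then one or more of a word character, then the literal '47' (captured as 'tail'); then exactly 3 of a literal 'q', then exactly 4 of a word character (captured); then anchored at the end.
Scanning left to right: at [0:34] match '_k6.dMG47qqqqjIrc5bq;@1h847qqqj7_S', groups = ('@', 'h847', 'qqqj7_S').
With 3 capturing groups, `findall` returns a 3-tuple per match.

[('@', 'h847', 'qqqj7_S')]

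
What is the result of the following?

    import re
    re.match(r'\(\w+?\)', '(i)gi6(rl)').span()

With `match`, the pattern is implicitly anchored at the beginning.
The match spans [0:3] → '(i)'.

(0, 3)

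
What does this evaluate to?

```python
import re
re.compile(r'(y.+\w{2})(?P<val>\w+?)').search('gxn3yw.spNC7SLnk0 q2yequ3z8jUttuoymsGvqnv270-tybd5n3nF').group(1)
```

The pattern matches the literal 'y', then one or more of any character, then exactly 2 of a word character (captured); then one or more of a word character (lazy) (captured as 'val').
`re.search` scans for the first position where the pattern succeeds.
The match spans [4:54] → 'yw.spNC7SLnk0 q2yequ3z8jUttuoymsGvqnv270-tybd5n3nF'.
Captured: group 1 = 'yw.spNC7SLnk0 q2yequ3z8jUttuoymsGvqnv270-tybd5n3n', group 2 = 'F'.

'yw.spNC7SLnk0 q2yequ3z8jUttuoymsGvqnv270-tybd5n3n'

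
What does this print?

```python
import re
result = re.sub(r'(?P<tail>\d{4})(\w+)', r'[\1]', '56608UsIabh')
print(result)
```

[5660]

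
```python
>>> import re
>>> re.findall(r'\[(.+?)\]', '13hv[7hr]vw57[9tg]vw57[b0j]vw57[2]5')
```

['7hr', '9tg', 'b0j', '2']

Lazy quantifiers expand one character at a time until the remainder of the pattern can match.
Scanning left to right: at [4:9] match '[7hr]', group 1 = '7hr'; at [13:18] match '[9tg]', group 1 = '9tg'; at [22:27] match '[b0j]', group 1 = 'b0j'; at [31:34] match '[2]', group 1 = '2'.
`findall` collects group 1 from each match (4 total).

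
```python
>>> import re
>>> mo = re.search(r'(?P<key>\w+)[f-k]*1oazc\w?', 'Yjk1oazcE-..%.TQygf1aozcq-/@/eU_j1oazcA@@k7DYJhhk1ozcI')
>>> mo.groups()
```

('Yjk',)

The pattern matches one or more of a word character (captured as 'key'); then zero or more of a character in [f-k], then the literal '1o'; then the literal 'azc', then optionally a word character.
`re.search` scans for the first position where the pattern succeeds.
The match spans [0:9] → 'Yjk1oazcE'.
Captured: group 1 = 'Yjk'.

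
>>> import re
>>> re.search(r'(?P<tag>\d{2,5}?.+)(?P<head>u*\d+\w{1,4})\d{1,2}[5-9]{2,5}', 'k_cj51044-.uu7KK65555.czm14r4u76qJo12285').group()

'51044-.uu7KK65555.czm14r4u76qJo12285'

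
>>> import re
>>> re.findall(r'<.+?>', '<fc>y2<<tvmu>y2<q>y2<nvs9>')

['<fc>', '<<tvmu>', '<q>', '<nvs9>']

`findall` yields the raw match text (4 of them) because the pattern has no groups.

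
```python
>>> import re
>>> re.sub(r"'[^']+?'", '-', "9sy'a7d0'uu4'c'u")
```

'9sy-uu4-u'

Matches: at [3:9] → "'a7d0'"; at [12:15] → "'c'".
Each match is replaced by '-'.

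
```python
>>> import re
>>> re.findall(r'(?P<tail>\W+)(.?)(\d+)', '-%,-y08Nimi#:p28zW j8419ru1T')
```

This matches one or more of a non-word character (captured as 'tail'); then optionally any character (captured); then one or more of a digit (captured).
Scanning left to right: at [0:7] match '-%,-y08', groups = ('-%,-', 'y', '08'); at [11:16] match '#:p28', groups = ('#:', 'p', '28'); at [18:24] match ' j8419', groups = (' ', 'j', '8419').
3 groups means each result is a tuple of 3 captured strings — 3 here.

[('-%,-', 'y', '08'), ('#:', 'p', '28'), (' ', 'j', '8419')]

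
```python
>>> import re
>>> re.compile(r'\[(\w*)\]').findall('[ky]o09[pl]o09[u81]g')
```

['ky', 'pl', 'u81']

One capturing group, so `findall` returns just the captured substring from each match — 3 in all.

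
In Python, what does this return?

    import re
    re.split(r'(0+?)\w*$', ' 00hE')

[' ', '0', '']

The pattern matches one or more of a literal '0' (lazy) (captured); then zero or more of a word character; then anchored at the end.
A non-greedy quantifier consumes as few characters as it can — just enough that the remainder of the pattern still matches from where it stops; whatever follows it matches normally.
Matches to split on: at [1:5] → '00hE'.
With a capturing group present, the delimiter's captured portion is kept in the result list.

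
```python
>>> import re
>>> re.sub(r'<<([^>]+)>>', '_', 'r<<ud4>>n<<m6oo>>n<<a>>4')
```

'r_n_n_4'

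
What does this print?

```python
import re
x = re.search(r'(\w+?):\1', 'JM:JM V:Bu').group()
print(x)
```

JM:JM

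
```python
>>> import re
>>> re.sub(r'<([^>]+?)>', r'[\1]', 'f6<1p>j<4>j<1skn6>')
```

'f6[1p]j[4]j[1skn6]'

`\1` in the replacement pulls in group 1's text for each match.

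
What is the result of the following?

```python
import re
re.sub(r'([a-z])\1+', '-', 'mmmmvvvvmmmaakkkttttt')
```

`\1` has to match the exact text group 1 already captured.
Each match is replaced by '-'.

'------'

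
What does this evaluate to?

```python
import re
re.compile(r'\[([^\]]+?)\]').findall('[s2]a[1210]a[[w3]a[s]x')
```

['s2', '1210', '[w3', 's']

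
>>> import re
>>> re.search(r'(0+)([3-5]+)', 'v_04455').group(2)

This matches one or more of a literal '0' (captured); then one or more of a character in [3-5] (captured).
Unlike `match`, `search` isn't anchored — it looks for the pattern anywhere in the string.
The match spans [2:7] → '04455'.
Captured: group 1 = '0', group 2 = '4455'.

'4455'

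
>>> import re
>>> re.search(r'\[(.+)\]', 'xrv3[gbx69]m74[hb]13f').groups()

('gbx69]m74[hb',)

`search` walks the string left to right and returns the first match it finds.
The match spans [4:18] → '[gbx69]m74[hb]'.
Captured: group 1 = 'gbx69]m74[hb'.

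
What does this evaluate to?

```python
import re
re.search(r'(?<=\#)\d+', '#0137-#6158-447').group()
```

The `(?=…)`/`(?<=…)` assertion just peeks at neighbouring text; it doesn't advance the match position.
The match spans [1:5] → '0137'.

'0137'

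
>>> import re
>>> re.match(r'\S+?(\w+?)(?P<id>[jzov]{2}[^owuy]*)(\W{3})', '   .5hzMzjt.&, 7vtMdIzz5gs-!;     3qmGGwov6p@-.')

None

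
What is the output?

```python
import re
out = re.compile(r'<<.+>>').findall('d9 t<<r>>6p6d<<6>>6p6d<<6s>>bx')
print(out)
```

Matches: at [4:28] → '<<r>>6p6d<<6>>6p6d<<6s>>'.
With no groups in the pattern, `findall` gives back each whole match — 1 here.

['<<r>>6p6d<<6>>6p6d<<6s>>']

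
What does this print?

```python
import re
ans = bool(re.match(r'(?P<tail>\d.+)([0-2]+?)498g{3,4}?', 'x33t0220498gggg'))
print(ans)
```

False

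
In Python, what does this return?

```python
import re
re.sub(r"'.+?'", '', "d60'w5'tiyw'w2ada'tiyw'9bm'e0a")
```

'd60tiywtiywe0a'

Matches: at [3:7] → "'w5'"; at [11:18] → "'w2ada'"; at [22:27] → "'9bm'".
Each match is replaced by ''.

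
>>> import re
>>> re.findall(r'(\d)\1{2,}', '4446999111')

['4', '9', '1']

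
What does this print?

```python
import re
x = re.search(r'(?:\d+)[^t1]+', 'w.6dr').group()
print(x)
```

6dr

This matches one or more of a digit (non-capturing group); then one or more of any character except [t1].
`re.search` tries every starting position until one works.
The match spans [2:5] → '6dr'.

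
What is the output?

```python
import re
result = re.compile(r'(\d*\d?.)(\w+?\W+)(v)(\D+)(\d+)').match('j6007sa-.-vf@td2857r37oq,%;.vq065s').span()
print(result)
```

(0, 19)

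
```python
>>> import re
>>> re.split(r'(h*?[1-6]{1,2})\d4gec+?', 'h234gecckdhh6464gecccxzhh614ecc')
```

['', 'h2', 'ckd', 'hh64', 'ccxzhh614ecc']

Pattern: zero or more of the literal 'h' (lazy), then 1 to 2 of a character in [1-6] (captured); then a digit, then the literal '4ge', then one or more of the literal 'c' (lazy).
Lazy quantifiers expand one character at a time until the remainder of the pattern can match.
Matches to split on: at [0:7] → 'h234gec'; at [10:19] → 'hh6464gec'.
With a capturing group present, the delimiter's captured portion is kept in the result list.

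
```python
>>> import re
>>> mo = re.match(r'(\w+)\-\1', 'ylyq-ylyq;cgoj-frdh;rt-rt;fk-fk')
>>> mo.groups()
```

`\1` has to match the exact text group 1 already captured.
`match` is anchored at position 0; if the pattern doesn't fit there, it returns None.
The match spans [0:9] → 'ylyq-ylyq'.
Captured: group 1 = 'ylyq'.

('ylyq',)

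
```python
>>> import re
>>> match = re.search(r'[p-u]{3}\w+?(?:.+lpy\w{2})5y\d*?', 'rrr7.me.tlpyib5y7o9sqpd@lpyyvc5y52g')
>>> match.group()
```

'rrr7.me.tlpyib5y'

This matches exactly 3 of a character in [p-u], then one or more of a word character (lazy); then one or more of any character, then the literal 'lpy', then exactly 2 of a word character (non-capturing group); then the literal '5y', then zero or more of a digit (lazy).
The `?` after the quantifier makes it lazy — it takes as little as possible before letting the rest of the pattern try.
`re.search` tries every starting position until one works.
The match spans [0:16] → 'rrr7.me.tlpyib5y'.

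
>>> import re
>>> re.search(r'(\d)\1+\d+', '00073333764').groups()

('0',)

The backreference `\1` re-matches whatever the first group consumed, character for character.
`search` walks the string left to right and returns the first match it finds.
The match spans [0:11] → '00073333764'.
Captured: group 1 = '0'.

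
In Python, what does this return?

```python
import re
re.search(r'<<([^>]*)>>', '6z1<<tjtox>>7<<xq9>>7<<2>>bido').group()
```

'<<tjtox>>'

The match spans [3:12] → '<<tjtox>>'.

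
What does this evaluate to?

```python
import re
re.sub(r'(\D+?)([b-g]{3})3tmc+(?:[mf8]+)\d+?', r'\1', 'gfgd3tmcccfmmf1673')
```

'g673'

The `?` after the quantifier makes it lazy — it takes as little as possible before letting the rest of the pattern try.
The replacement refers to a captured group, so each match is rewritten using its own captured text.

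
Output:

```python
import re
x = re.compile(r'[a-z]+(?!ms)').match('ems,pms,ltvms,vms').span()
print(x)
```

`re.match` won't scan ahead — the pattern has to work from the very first character.
The match spans [0:3] → 'ems'.

(0, 3)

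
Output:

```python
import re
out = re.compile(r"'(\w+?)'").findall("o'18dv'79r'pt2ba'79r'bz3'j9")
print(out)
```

Walking the string: at [1:7] match "'18dv'", group 1 = '18dv'; at [10:17] match "'pt2ba'", group 1 = 'pt2ba'; at [20:25] match "'bz3'", group 1 = 'bz3'.
`findall` collects group 1 from each match (3 total).

['18dv', 'pt2ba', 'bz3']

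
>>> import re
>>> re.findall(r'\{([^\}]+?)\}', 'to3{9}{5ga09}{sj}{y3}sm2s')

['9', '5ga09', 'sj', 'y3']

`findall` collects group 1 from each match (4 total).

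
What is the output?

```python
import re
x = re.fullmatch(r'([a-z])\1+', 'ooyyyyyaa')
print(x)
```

None

The backreference `\1` re-matches whatever the first group consumed, character for character.
For `fullmatch`, every character of the input must be accounted for by the pattern.
Here the pattern can't cover the whole string, so the call returns None.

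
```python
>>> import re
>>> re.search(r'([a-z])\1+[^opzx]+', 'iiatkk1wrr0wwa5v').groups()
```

The match spans [0:16] → 'iiatkk1wrr0wwa5v'.
Captured: group 1 = 'i'.

('i',)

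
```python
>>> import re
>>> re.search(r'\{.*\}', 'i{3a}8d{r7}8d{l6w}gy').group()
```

The match spans [1:18] → '{3a}8d{r7}8d{l6w}'.

'{3a}8d{r7}8d{l6w}'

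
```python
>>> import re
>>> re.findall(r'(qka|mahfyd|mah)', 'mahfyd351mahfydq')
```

Branches in `(...|...)` are attempted left-to-right; the first branch that allows the whole pattern to succeed is taken.
One capturing group, so `findall` returns just the captured substring from each match — 2 in all.

['mahfyd', 'mahfyd']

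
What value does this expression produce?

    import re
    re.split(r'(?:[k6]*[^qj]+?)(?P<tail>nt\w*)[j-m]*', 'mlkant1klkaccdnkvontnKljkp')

['', 'nt1klkaccdnkvontnKljkp', '']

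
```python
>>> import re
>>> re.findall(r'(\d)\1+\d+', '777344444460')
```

['7']

`\1` is not a pattern — it's the concrete string captured by group 1, re-applied verbatim.
Scanning left to right: at [0:12] match '777344444460', group 1 = '7'.
`findall` collects group 1 from the one match (1 total).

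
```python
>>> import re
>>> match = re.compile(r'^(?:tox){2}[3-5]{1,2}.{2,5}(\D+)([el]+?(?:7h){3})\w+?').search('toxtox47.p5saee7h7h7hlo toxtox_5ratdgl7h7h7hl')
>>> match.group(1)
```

'ae'

The match spans [0:22] → 'toxtox47.p5saee7h7h7hl'.
Captured: group 1 = 'ae', group 2 = 'e7h7h7h'.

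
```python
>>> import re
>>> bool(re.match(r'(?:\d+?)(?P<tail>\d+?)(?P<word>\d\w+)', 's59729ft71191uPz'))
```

The pattern matches one or more of a digit (lazy) (non-capturing group); then one or more of a digit (lazy) (captured as 'tail'); then a digit, then one or more of a word character (captured as 'word').
`match` is anchored at position 0; if the pattern doesn't fit there, it returns None.
Here the string doesn't start with a match, so the call returns None, and `bool(None)` is False.

False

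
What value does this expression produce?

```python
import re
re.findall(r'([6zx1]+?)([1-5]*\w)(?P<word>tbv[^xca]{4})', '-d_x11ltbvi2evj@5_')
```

The pattern matches one or more of one of [6zx1] (lazy) (captured); then zero or more of a character in [1-5], then a word character (captured); then the literal 'tbv', then exactly 4 of any character except [xca] (captured as 'word').
With the lazy modifier that quantifier settles for the fewest repetitions that let the rest of the pattern succeed (the atoms after it are unaffected and can still be greedy).
Scanning left to right: at [3:14] match 'x11ltbvi2ev', groups = ('x', '11l', 'tbvi2ev').
3 groups means the one result is a tuple of 3 captured strings — 1 here.

[('x', '11l', 'tbvi2ev')]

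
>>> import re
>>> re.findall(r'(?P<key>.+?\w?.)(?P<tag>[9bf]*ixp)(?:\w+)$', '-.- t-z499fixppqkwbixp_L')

[('-.- t-z4', '99fixp')]

Pattern: one or more of any character (lazy), then optionally a word character, then any character (captured as 'key'); then zero or more of one of [9bf], then the literal 'ixp' (captured as 'tag'); then one or more of a word character (non-capturing group); then anchored at the end.
With 2 capturing groups, `findall` returns a 2-tuple per match.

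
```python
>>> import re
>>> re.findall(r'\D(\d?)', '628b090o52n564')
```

['0', '5', '5']

The pattern matches a non-digit; then optionally a digit (captured).
Walking the string: at [3:5] match 'b0', group 1 = '0'; at [7:9] match 'o5', group 1 = '5'; at [10:12] match 'n5', group 1 = '5'.
Because there's exactly one group, `findall` drops the full match and keeps group 1 from each hit.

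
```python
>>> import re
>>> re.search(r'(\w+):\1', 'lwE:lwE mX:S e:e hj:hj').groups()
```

A backreference is literal: `\1` must see the identical characters the first group matched.
`search` walks the string left to right and returns the first match it finds.
The match spans [0:7] → 'lwE:lwE'.
Captured: group 1 = 'lwE'.

('lwE',)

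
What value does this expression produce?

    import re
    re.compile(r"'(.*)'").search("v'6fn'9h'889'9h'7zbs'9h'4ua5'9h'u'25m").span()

(1, 34)

`re.search` scans for the first position where the pattern succeeds.
The match spans [1:34] → "'6fn'9h'889'9h'7zbs'9h'4ua5'9h'u'".
Captured: group 1 = "6fn'9h'889'9h'7zbs'9h'4ua5'9h'u".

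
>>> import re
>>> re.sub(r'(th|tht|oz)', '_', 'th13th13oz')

'_13_13_'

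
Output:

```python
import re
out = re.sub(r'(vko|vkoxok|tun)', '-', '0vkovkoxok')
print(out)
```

Branches in `(...|...)` are attempted left-to-right; the first branch that allows the whole pattern to succeed is taken.
Each match is replaced by '-'.

0--xok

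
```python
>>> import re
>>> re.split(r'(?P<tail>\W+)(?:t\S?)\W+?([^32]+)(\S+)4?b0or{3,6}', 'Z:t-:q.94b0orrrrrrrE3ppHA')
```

['Z', ':', 'q.9', '4', 'rE3ppHA']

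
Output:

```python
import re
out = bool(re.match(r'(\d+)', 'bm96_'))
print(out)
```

Pattern: one or more of a digit (captured).
With `match`, the pattern is implicitly anchored at the beginning.
Here the pattern fails at index 0, so the call returns None, and `bool(None)` is False.

False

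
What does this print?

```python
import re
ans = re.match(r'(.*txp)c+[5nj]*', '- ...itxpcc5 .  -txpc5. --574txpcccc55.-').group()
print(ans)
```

The pattern matches zero or more of any character, then the literal 'txp' (captured); then one or more of a literal 'c', then zero or more of one of [5nj].
With `match`, the pattern is implicitly anchored at the beginning.
The match spans [0:38] → '- ...itxpcc5 .  -txpc5. --574txpcccc55'.
Captured: group 1 = '- ...itxpcc5 .  -txpc5. --574txp'.

- ...itxpcc5 .  -txpc5. --574txpcccc55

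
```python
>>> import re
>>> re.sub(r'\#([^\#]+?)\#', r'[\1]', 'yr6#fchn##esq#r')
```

Each match is replaced using the text its own group 1 captured.

'yr6[fchn][esq]r'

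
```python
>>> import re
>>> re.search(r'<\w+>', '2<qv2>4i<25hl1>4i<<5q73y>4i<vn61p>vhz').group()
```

Unlike `match`, `search` isn't anchored — it looks for the pattern anywhere in the string.
The match spans [1:6] → '<qv2>'.

'<qv2>'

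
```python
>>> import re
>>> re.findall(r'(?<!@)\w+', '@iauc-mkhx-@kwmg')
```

['auc', 'mkhx', 'wmg']

A negative assertion filters positions out without eating any characters.
Matches: at [2:5] → 'auc'; at [6:10] → 'mkhx'; at [13:16] → 'wmg'.
With no groups in the pattern, `findall` gives back each whole match — 3 here.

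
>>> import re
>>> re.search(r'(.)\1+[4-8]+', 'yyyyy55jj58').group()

'yyyyy55'

`\1` has to match the exact text group 1 already captured.
`re.search` tries every starting position until one works.
The match spans [0:7] → 'yyyyy55'.
Captured: group 1 = 'y'.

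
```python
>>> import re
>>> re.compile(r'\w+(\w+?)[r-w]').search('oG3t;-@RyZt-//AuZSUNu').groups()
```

('3',)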